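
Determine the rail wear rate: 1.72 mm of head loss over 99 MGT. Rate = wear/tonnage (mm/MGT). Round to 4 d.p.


Wear rate = total wear / cumulative tonnage
Rate = 1.72 / 99
Rate = 0.0174 mm/MGT

0.0174


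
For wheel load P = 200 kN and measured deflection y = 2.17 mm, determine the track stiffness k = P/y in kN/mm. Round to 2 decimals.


Track stiffness k = P / y
k = 200 / 2.17
k = 92.17 kN/mm

92.17


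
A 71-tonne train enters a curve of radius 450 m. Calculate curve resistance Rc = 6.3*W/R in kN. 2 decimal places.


Rc = 6.3 * W / R
Rc = 6.3 * 71 / 450
Rc = 447.3 / 450
Rc = 0.99 kN

0.99


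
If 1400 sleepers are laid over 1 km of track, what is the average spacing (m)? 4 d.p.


Spacing = 1000 m / number of sleepers
Spacing = 1000 / 1400
Spacing = 0.7143 m

0.7143


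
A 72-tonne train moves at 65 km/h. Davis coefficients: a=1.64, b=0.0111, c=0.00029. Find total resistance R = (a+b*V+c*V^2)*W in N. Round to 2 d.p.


b*V = 0.0111 * 65 = 0.7215
c*V^2 = 0.00029 * 4225 = 1.22525
R_per_t = 1.64 + 0.7215 + 1.22525 = 3.58675 N/t
R_total = 3.58675 * 72 = 258.25 N

258.25


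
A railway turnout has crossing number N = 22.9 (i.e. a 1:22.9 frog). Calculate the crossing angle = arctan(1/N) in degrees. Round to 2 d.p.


1/N = 1/22.9 = 0.043668
angle = arctan(0.043668) = 0.04364 rad
angle = 0.04364 * 180/pi = 2.50 degrees

2.50


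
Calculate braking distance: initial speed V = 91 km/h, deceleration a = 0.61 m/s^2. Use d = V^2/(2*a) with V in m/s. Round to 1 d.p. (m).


Convert speed: V = 91 / 3.6 = 25.2778 m/s
V^2 = 638.966
d = 638.966 / (2 * 0.61)
d = 638.966 / 1.22
d = 523.7 m

523.7


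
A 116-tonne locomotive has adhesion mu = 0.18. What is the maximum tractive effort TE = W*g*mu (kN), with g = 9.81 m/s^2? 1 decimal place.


TE_max = W * g * mu
TE_max = 116 * 9.81 * 0.18
TE_max = 1137.96 * 0.18
TE_max = 204.8 kN

204.8


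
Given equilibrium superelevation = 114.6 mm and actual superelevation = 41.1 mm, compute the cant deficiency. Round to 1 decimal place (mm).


Cant deficiency = equilibrium cant - actual cant
CD = 114.6 - 41.1
CD = 73.5 mm

73.5


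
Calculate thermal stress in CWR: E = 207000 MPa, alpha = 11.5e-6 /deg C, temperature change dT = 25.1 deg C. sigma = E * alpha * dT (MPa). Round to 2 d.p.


sigma = E * alpha * dT
sigma = 207000 * 11.5e-6 * 25.1
sigma = 2.3805 * 25.1
sigma = 59.75 MPa

59.75


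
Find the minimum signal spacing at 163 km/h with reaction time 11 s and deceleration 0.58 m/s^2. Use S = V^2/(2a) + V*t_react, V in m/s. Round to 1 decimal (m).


V = 163 / 3.6 = 45.2778 m/s
Braking distance = 45.2778^2 / (2*0.58) = 1767.3079 m
Sighting distance = 45.2778 * 11 = 498.0556 m
S = 1767.3079 + 498.0556 = 2265.4 m

2265.4


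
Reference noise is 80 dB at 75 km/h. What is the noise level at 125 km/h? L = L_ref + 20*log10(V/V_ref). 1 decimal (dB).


V/V_ref = 125 / 75 = 1.666667
log10(1.666667) = 0.221849
20 * 0.221849 = 4.437
L = 80 + 4.437 = 84.4 dB

84.4


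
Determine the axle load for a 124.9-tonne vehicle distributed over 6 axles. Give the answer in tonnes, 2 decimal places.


Load per axle = total weight / number of axles
Load = 124.9 / 6
Load = 20.82 tonnes

20.82


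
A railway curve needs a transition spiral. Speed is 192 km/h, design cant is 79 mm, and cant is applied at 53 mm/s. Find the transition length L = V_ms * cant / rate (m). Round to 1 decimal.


Convert speed: V = 192 / 3.6 = 53.3333 m/s
L = 53.3333 * 79 / 53
L = 4213.3333 / 53
L = 79.5 m

79.5


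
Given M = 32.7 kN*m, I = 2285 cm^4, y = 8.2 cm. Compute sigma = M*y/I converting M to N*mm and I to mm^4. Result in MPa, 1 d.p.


Convert units:
M = 32.7 kN*m = 32700000 N*mm
y = 8.2 cm = 82 mm
I = 2285 cm^4 = 22850000 mm^4
sigma = 32700000 * 82 / 22850000
sigma = 117.3 MPa

117.3


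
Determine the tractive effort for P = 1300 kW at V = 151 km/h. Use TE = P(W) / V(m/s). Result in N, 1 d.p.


Convert: P = 1300 kW = 1300000 W
V = 151 / 3.6 = 41.9444 m/s
TE = 1300000 / 41.9444
TE = 30993.4 N

30993.4


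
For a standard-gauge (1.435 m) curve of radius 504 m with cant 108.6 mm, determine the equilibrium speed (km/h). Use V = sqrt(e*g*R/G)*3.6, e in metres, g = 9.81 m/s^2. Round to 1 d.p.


Convert cant: e = 108.6 mm = 0.1086 m
V_ms = sqrt(0.1086 * 9.81 * 504 / 1.435)
V_ms = sqrt(374.177327) = 19.3437 m/s
V = 19.3437 * 3.6 = 69.6 km/h

69.6


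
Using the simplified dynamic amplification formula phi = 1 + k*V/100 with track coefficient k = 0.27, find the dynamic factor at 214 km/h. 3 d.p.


phi = 1 + k * V / 100
phi = 1 + 0.27 * 214 / 100
phi = 1 + 0.5778
phi = 1.578

1.578


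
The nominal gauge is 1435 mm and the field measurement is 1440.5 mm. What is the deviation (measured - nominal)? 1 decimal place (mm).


Deviation = measured - nominal
Deviation = 1440.5 - 1435
Deviation = 5.5 mm

5.5


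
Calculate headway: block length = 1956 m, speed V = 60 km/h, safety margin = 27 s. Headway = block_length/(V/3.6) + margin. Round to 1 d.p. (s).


V = 60 / 3.6 = 16.6667 m/s
Block traversal time = 1956 / 16.6667 = 117.36 s
Headway = 117.36 + 27
Headway = 144.4 s

144.4


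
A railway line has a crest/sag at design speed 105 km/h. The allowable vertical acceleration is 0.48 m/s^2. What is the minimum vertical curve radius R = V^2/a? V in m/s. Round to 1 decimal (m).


Convert speed: V = 105 / 3.6 = 29.1667 m/s
V^2 = 850.6944 m^2/s^2
R_v = 850.6944 / 0.48
R_v = 1772.3 m

1772.3


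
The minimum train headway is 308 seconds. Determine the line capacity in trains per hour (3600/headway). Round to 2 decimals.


Capacity = 3600 / headway
Capacity = 3600 / 308
Capacity = 11.69 trains/hour

11.69


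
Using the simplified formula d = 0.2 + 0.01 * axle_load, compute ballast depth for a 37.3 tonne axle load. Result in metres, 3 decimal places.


d = 0.2 + 0.01 * 37.3
d = 0.2 + 0.373
d = 0.573 m

0.573


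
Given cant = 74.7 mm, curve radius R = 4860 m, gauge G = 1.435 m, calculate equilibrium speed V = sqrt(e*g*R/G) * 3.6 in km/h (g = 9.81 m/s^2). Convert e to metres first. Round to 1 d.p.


Convert cant: e = 74.7 mm = 0.0747 m
V_ms = sqrt(0.0747 * 9.81 * 4860 / 1.435)
V_ms = sqrt(2481.841129) = 49.8181 m/s
V = 49.8181 * 3.6 = 179.3 km/h

179.3


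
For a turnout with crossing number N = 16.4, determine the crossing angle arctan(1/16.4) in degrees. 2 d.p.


1/N = 1/16.4 = 0.060976
angle = arctan(0.060976) = 0.0609 rad
angle = 0.0609 * 180/pi = 3.49 degrees

3.49


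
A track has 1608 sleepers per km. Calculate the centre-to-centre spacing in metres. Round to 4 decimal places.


Spacing = 1000 m / number of sleepers
Spacing = 1000 / 1608
Spacing = 0.6219 m

0.6219


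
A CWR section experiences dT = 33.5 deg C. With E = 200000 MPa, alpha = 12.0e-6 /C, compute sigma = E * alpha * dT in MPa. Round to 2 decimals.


sigma = E * alpha * dT
sigma = 200000 * 12.0e-6 * 33.5
sigma = 2.4 * 33.5
sigma = 80.40 MPa

80.40


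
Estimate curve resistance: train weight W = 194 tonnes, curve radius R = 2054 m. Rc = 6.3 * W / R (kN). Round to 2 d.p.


Rc = 6.3 * W / R
Rc = 6.3 * 194 / 2054
Rc = 1222.2 / 2054
Rc = 0.60 kN

0.60


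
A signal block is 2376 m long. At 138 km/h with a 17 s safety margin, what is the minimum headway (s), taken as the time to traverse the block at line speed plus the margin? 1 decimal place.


V = 138 / 3.6 = 38.3333 m/s
Block traversal time = 2376 / 38.3333 = 61.9826 s
Headway = 61.9826 + 17
Headway = 79.0 s

79.0


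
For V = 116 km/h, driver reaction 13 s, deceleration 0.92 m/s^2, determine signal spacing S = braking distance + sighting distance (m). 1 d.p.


V = 116 / 3.6 = 32.2222 m/s
Braking distance = 32.2222^2 / (2*0.92) = 564.278 m
Sighting distance = 32.2222 * 13 = 418.8889 m
S = 564.278 + 418.8889 = 983.2 m

983.2


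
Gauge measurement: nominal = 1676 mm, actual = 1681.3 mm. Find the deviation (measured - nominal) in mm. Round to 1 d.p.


Deviation = measured - nominal
Deviation = 1681.3 - 1676
Deviation = 5.3 mm

5.3


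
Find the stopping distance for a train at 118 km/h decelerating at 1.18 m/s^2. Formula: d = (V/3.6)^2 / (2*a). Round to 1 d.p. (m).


Convert speed: V = 118 / 3.6 = 32.7778 m/s
V^2 = 1074.3827
d = 1074.3827 / (2 * 1.18)
d = 1074.3827 / 2.36
d = 455.2 m

455.2


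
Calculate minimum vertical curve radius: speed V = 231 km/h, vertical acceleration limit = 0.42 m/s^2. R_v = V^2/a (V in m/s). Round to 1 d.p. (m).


Convert speed: V = 231 / 3.6 = 64.1667 m/s
V^2 = 4117.3611 m^2/s^2
R_v = 4117.3611 / 0.42
R_v = 9803.2 m

9803.2


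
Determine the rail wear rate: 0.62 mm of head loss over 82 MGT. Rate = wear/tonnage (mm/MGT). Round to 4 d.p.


Wear rate = total wear / cumulative tonnage
Rate = 0.62 / 82
Rate = 0.0076 mm/MGT

0.0076


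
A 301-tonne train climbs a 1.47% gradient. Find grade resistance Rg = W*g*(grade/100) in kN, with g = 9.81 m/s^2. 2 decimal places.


Rg = W * 9.81 * grade / 100
Rg = 301 * 9.81 * 1.47 / 100
Rg = 2952.81 * 0.0147
Rg = 43.41 kN

43.41


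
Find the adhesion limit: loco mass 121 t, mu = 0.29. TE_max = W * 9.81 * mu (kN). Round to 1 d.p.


TE_max = W * g * mu
TE_max = 121 * 9.81 * 0.29
TE_max = 1187.01 * 0.29
TE_max = 344.2 kN

344.2


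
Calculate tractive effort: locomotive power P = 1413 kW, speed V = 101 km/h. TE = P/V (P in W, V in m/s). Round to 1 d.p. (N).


Convert: P = 1413 kW = 1413000 W
V = 101 / 3.6 = 28.0556 m/s
TE = 1413000 / 28.0556
TE = 50364.4 N

50364.4


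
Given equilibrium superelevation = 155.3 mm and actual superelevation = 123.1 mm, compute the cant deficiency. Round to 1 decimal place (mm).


Cant deficiency = equilibrium cant - actual cant
CD = 155.3 - 123.1
CD = 32.2 mm

32.2


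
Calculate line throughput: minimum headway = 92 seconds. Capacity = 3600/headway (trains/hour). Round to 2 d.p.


Capacity = 3600 / headway
Capacity = 3600 / 92
Capacity = 39.13 trains/hour

39.13


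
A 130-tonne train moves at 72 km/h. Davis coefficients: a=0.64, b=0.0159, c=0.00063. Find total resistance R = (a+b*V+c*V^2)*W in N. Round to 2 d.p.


b*V = 0.0159 * 72 = 1.1448
c*V^2 = 0.00063 * 5184 = 3.26592
R_per_t = 0.64 + 1.1448 + 3.26592 = 5.05072 N/t
R_total = 5.05072 * 130 = 656.59 N

656.59


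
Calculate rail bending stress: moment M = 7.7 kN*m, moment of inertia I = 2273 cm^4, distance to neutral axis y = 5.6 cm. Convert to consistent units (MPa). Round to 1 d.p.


Convert units:
M = 7.7 kN*m = 7700000 N*mm
y = 5.6 cm = 56 mm
I = 2273 cm^4 = 22730000 mm^4
sigma = 7700000 * 56 / 22730000
sigma = 19.0 MPa

19.0


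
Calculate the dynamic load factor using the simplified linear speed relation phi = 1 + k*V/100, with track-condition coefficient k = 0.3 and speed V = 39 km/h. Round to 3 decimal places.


phi = 1 + k * V / 100
phi = 1 + 0.3 * 39 / 100
phi = 1 + 0.117
phi = 1.117

1.117


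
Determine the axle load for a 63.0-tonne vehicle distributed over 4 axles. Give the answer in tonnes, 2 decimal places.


Load per axle = total weight / number of axles
Load = 63.0 / 4
Load = 15.75 tonnes

15.75


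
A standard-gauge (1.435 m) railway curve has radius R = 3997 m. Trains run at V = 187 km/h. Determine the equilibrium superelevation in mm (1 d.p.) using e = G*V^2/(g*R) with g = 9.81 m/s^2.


Convert speed: V = 187 / 3.6 = 51.9444 m/s
Apply formula: e = 1.435 * 51.9444^2 / (9.81 * 3997)
e = 1.435 * 2698.2253 / 39210.57
e = 0.098748 m = 98.7 mm

98.7


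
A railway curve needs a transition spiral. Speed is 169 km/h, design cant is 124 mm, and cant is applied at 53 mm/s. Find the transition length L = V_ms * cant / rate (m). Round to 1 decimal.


Convert speed: V = 169 / 3.6 = 46.9444 m/s
L = 46.9444 * 124 / 53
L = 5821.1111 / 53
L = 109.8 m

109.8


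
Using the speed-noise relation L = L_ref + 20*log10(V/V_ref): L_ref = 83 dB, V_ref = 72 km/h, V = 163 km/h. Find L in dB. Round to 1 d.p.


V/V_ref = 163 / 72 = 2.263889
log10(2.263889) = 0.354855
20 * 0.354855 = 7.0971
L = 83 + 7.0971 = 90.1 dB

90.1


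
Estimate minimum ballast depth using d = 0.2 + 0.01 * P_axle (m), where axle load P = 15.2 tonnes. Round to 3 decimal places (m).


d = 0.2 + 0.01 * 15.2
d = 0.2 + 0.152
d = 0.352 m

0.352


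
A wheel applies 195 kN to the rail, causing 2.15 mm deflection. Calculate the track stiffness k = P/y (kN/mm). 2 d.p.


Track stiffness k = P / y
k = 195 / 2.15
k = 90.70 kN/mm

90.70


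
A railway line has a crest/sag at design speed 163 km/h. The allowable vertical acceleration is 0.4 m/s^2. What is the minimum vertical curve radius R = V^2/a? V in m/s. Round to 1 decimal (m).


Convert speed: V = 163 / 3.6 = 45.2778 m/s
V^2 = 2050.0772 m^2/s^2
R_v = 2050.0772 / 0.4
R_v = 5125.2 m

5125.2


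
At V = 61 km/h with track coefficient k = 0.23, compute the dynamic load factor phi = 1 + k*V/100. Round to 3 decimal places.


phi = 1 + k * V / 100
phi = 1 + 0.23 * 61 / 100
phi = 1 + 0.1403
phi = 1.140

1.140


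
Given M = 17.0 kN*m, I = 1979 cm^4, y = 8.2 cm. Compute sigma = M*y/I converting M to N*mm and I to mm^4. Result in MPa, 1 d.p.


Convert units:
M = 17.0 kN*m = 17000000 N*mm
y = 8.2 cm = 82 mm
I = 1979 cm^4 = 19790000 mm^4
sigma = 17000000 * 82 / 19790000
sigma = 70.4 MPa

70.4


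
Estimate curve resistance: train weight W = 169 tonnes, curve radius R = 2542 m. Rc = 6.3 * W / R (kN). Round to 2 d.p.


Rc = 6.3 * W / R
Rc = 6.3 * 169 / 2542
Rc = 1064.7 / 2542
Rc = 0.42 kN

0.42


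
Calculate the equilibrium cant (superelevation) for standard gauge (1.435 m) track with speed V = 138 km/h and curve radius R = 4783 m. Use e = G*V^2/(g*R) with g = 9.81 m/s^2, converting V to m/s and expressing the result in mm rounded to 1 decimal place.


Convert speed: V = 138 / 3.6 = 38.3333 m/s
Apply formula: e = 1.435 * 38.3333^2 / (9.81 * 4783)
e = 1.435 * 1469.4444 / 46921.23
e = 0.04494 m = 44.9 mm

44.9


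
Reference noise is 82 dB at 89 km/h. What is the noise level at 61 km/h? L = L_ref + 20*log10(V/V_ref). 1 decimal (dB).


V/V_ref = 61 / 89 = 0.685393
log10(0.685393) = -0.16406
20 * -0.16406 = -3.2812
L = 82 + -3.2812 = 78.7 dB

78.7


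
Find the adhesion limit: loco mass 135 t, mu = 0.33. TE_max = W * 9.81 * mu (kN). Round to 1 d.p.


TE_max = W * g * mu
TE_max = 135 * 9.81 * 0.33
TE_max = 1324.35 * 0.33
TE_max = 437.0 kN

437.0


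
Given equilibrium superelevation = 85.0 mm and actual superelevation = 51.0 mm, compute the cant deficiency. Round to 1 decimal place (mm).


Cant deficiency = equilibrium cant - actual cant
CD = 85.0 - 51.0
CD = 34.0 mm

34.0


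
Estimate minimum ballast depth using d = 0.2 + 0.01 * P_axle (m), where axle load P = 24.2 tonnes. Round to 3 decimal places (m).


d = 0.2 + 0.01 * 24.2
d = 0.2 + 0.242
d = 0.442 m

0.442


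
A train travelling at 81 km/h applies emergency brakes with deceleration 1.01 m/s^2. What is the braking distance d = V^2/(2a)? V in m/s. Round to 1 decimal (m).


Convert speed: V = 81 / 3.6 = 22.5 m/s
V^2 = 506.25
d = 506.25 / (2 * 1.01)
d = 506.25 / 2.02
d = 250.6 m

250.6


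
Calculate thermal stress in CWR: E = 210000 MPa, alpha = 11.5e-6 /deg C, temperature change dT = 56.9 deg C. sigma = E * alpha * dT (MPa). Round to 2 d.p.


sigma = E * alpha * dT
sigma = 210000 * 11.5e-6 * 56.9
sigma = 2.415 * 56.9
sigma = 137.41 MPa

137.41


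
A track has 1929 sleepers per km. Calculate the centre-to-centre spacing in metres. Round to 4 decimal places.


Spacing = 1000 m / number of sleepers
Spacing = 1000 / 1929
Spacing = 0.5184 m

0.5184


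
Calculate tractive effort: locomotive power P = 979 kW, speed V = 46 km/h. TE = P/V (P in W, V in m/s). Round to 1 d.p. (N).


Convert: P = 979 kW = 979000 W
V = 46 / 3.6 = 12.7778 m/s
TE = 979000 / 12.7778
TE = 76617.4 N

76617.4


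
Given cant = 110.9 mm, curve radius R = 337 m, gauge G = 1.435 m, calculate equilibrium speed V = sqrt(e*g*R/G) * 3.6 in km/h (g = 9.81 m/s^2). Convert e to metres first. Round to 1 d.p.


Convert cant: e = 110.9 mm = 0.1109 m
V_ms = sqrt(0.1109 * 9.81 * 337 / 1.435)
V_ms = sqrt(255.492734) = 15.9841 m/s
V = 15.9841 * 3.6 = 57.5 km/h

57.5


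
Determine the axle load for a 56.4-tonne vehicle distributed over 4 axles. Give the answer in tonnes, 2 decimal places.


Load per axle = total weight / number of axles
Load = 56.4 / 4
Load = 14.10 tonnes

14.10


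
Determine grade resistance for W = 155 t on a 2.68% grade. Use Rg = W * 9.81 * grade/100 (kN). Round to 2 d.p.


Rg = W * 9.81 * grade / 100
Rg = 155 * 9.81 * 2.68 / 100
Rg = 1520.55 * 0.0268
Rg = 40.75 kN

40.75


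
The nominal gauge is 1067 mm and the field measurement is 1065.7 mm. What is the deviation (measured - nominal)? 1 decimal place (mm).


Deviation = measured - nominal
Deviation = 1065.7 - 1067
Deviation = -1.3 mm

-1.3


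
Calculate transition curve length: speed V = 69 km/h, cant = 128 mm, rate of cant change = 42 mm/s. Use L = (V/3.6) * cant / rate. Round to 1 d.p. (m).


Convert speed: V = 69 / 3.6 = 19.1667 m/s
L = 19.1667 * 128 / 42
L = 2453.3333 / 42
L = 58.4 m

58.4


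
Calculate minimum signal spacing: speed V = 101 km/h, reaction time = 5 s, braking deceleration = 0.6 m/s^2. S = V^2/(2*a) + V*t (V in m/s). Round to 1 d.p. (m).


V = 101 / 3.6 = 28.0556 m/s
Braking distance = 28.0556^2 / (2*0.6) = 655.9285 m
Sighting distance = 28.0556 * 5 = 140.2778 m
S = 655.9285 + 140.2778 = 796.2 m

796.2


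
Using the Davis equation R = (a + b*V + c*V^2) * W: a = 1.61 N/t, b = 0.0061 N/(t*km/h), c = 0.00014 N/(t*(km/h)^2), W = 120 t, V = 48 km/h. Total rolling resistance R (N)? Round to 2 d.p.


b*V = 0.0061 * 48 = 0.2928
c*V^2 = 0.00014 * 2304 = 0.32256
R_per_t = 1.61 + 0.2928 + 0.32256 = 2.22536 N/t
R_total = 2.22536 * 120 = 267.04 N

267.04


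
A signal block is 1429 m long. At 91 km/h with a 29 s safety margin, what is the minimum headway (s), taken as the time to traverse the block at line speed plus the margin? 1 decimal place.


V = 91 / 3.6 = 25.2778 m/s
Block traversal time = 1429 / 25.2778 = 56.5319 s
Headway = 56.5319 + 29
Headway = 85.5 s

85.5


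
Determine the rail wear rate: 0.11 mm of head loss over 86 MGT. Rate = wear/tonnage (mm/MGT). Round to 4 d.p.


Wear rate = total wear / cumulative tonnage
Rate = 0.11 / 86
Rate = 0.0013 mm/MGT

0.0013


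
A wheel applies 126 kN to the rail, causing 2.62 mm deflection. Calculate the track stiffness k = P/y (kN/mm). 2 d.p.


Track stiffness k = P / y
k = 126 / 2.62
k = 48.09 kN/mm

48.09


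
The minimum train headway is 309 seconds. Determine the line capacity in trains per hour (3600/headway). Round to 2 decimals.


Capacity = 3600 / headway
Capacity = 3600 / 309
Capacity = 11.65 trains/hour

11.65


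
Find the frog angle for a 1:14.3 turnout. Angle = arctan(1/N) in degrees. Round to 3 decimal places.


1/N = 1/14.3 = 0.06993
angle = arctan(0.06993) = 0.069816 rad
angle = 0.069816 * 180/pi = 4.000 degrees

4.000


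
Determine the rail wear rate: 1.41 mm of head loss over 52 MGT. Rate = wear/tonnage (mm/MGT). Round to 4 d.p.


Wear rate = total wear / cumulative tonnage
Rate = 1.41 / 52
Rate = 0.0271 mm/MGT

0.0271


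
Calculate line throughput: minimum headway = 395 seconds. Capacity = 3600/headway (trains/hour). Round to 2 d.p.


Capacity = 3600 / headway
Capacity = 3600 / 395
Capacity = 9.11 trains/hour

9.11


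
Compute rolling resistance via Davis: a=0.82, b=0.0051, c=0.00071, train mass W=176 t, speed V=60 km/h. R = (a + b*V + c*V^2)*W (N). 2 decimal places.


b*V = 0.0051 * 60 = 0.306
c*V^2 = 0.00071 * 3600 = 2.556
R_per_t = 0.82 + 0.306 + 2.556 = 3.682 N/t
R_total = 3.682 * 176 = 648.03 N

648.03


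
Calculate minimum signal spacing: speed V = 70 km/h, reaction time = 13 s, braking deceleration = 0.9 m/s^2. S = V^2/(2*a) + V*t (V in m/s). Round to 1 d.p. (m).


V = 70 / 3.6 = 19.4444 m/s
Braking distance = 19.4444^2 / (2*0.9) = 210.048 m
Sighting distance = 19.4444 * 13 = 252.7778 m
S = 210.048 + 252.7778 = 462.8 m

462.8


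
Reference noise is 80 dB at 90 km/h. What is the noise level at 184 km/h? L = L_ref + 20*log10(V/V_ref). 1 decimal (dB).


V/V_ref = 184 / 90 = 2.044444
log10(2.044444) = 0.310575
20 * 0.310575 = 6.2115
L = 80 + 6.2115 = 86.2 dB

86.2


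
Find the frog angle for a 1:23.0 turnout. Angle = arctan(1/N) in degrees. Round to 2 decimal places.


1/N = 1/23.0 = 0.043478
angle = arctan(0.043478) = 0.043451 rad
angle = 0.043451 * 180/pi = 2.49 degrees

2.49


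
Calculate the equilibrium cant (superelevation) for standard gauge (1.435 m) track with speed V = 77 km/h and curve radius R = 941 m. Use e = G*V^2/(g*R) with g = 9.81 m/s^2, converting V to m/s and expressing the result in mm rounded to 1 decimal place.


Convert speed: V = 77 / 3.6 = 21.3889 m/s
Apply formula: e = 1.435 * 21.3889^2 / (9.81 * 941)
e = 1.435 * 457.4846 / 9231.21
e = 0.071116 m = 71.1 mm

71.1


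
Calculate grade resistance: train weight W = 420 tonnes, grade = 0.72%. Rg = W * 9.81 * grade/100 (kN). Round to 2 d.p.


Rg = W * 9.81 * grade / 100
Rg = 420 * 9.81 * 0.72 / 100
Rg = 4120.2 * 0.0072
Rg = 29.67 kN

29.67


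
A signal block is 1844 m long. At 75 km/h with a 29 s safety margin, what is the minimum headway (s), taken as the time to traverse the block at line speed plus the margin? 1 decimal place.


V = 75 / 3.6 = 20.8333 m/s
Block traversal time = 1844 / 20.8333 = 88.512 s
Headway = 88.512 + 29
Headway = 117.5 s

117.5


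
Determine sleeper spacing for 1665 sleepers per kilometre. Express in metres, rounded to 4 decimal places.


Spacing = 1000 m / number of sleepers
Spacing = 1000 / 1665
Spacing = 0.6006 m

0.6006


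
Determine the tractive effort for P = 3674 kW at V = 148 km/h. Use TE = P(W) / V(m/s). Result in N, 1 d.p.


Convert: P = 3674 kW = 3674000 W
V = 148 / 3.6 = 41.1111 m/s
TE = 3674000 / 41.1111
TE = 89367.6 N

89367.6


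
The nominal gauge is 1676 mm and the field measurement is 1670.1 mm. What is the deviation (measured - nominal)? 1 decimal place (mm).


Deviation = measured - nominal
Deviation = 1670.1 - 1676
Deviation = -5.9 mm

-5.9


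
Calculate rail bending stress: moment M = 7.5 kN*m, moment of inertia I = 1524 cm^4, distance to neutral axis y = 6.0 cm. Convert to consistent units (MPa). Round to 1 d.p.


Convert units:
M = 7.5 kN*m = 7500000 N*mm
y = 6.0 cm = 60 mm
I = 1524 cm^4 = 15240000 mm^4
sigma = 7500000 * 60 / 15240000
sigma = 29.5 MPa

29.5


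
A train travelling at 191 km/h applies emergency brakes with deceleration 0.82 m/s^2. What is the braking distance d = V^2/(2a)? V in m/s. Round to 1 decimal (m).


Convert speed: V = 191 / 3.6 = 53.0556 m/s
V^2 = 2814.892
d = 2814.892 / (2 * 0.82)
d = 2814.892 / 1.64
d = 1716.4 m

1716.4


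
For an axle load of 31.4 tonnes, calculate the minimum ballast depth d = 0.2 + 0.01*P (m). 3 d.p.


d = 0.2 + 0.01 * 31.4
d = 0.2 + 0.314
d = 0.514 m

0.514


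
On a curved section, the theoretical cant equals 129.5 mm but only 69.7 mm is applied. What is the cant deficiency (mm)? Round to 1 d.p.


Cant deficiency = equilibrium cant - actual cant
CD = 129.5 - 69.7
CD = 59.8 mm

59.8


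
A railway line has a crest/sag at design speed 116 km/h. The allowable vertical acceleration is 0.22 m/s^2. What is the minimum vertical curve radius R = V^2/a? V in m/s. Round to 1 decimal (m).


Convert speed: V = 116 / 3.6 = 32.2222 m/s
V^2 = 1038.2716 m^2/s^2
R_v = 1038.2716 / 0.22
R_v = 4719.4 m

4719.4


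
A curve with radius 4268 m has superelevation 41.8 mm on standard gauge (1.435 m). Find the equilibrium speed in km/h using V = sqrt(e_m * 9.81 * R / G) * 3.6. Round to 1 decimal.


Convert cant: e = 41.8 mm = 0.0418 m
V_ms = sqrt(0.0418 * 9.81 * 4268 / 1.435)
V_ms = sqrt(1219.601076) = 34.9228 m/s
V = 34.9228 * 3.6 = 125.7 km/h

125.7


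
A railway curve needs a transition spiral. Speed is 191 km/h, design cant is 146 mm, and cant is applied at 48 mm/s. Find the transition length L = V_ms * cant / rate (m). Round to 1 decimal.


Convert speed: V = 191 / 3.6 = 53.0556 m/s
L = 53.0556 * 146 / 48
L = 7746.1111 / 48
L = 161.4 m

161.4


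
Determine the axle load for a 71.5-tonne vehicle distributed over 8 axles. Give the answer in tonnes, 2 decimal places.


Load per axle = total weight / number of axles
Load = 71.5 / 8
Load = 8.94 tonnes

8.94


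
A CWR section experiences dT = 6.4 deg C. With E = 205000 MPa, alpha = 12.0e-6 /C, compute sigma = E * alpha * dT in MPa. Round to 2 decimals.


sigma = E * alpha * dT
sigma = 205000 * 12.0e-6 * 6.4
sigma = 2.46 * 6.4
sigma = 15.74 MPa

15.74


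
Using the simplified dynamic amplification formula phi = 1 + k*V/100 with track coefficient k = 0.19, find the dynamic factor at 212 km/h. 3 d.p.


phi = 1 + k * V / 100
phi = 1 + 0.19 * 212 / 100
phi = 1 + 0.4028
phi = 1.403

1.403


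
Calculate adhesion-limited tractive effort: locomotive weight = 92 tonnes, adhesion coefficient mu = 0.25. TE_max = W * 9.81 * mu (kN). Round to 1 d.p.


TE_max = W * g * mu
TE_max = 92 * 9.81 * 0.25
TE_max = 902.52 * 0.25
TE_max = 225.6 kN

225.6


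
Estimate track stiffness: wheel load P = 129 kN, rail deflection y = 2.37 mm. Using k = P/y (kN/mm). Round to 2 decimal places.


Track stiffness k = P / y
k = 129 / 2.37
k = 54.43 kN/mm

54.43


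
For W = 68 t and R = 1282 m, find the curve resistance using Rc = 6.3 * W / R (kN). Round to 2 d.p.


Rc = 6.3 * W / R
Rc = 6.3 * 68 / 1282
Rc = 428.4 / 1282
Rc = 0.33 kN

0.33


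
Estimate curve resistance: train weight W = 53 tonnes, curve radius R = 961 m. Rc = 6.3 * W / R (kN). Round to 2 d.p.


Rc = 6.3 * W / R
Rc = 6.3 * 53 / 961
Rc = 333.9 / 961
Rc = 0.35 kN

0.35


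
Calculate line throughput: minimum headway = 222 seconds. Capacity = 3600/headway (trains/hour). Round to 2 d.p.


Capacity = 3600 / headway
Capacity = 3600 / 222
Capacity = 16.22 trains/hour

16.22


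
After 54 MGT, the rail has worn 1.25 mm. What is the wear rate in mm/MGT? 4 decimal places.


Wear rate = total wear / cumulative tonnage
Rate = 1.25 / 54
Rate = 0.0231 mm/MGT

0.0231


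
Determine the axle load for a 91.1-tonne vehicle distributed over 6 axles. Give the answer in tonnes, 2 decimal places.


Load per axle = total weight / number of axles
Load = 91.1 / 6
Load = 15.18 tonnes

15.18


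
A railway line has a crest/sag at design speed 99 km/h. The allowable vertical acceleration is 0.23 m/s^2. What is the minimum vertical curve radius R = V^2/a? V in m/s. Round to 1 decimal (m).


Convert speed: V = 99 / 3.6 = 27.5 m/s
V^2 = 756.25 m^2/s^2
R_v = 756.25 / 0.23
R_v = 3288.0 m

3288.0


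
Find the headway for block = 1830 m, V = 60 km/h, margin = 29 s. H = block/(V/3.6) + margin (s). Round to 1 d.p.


V = 60 / 3.6 = 16.6667 m/s
Block traversal time = 1830 / 16.6667 = 109.8 s
Headway = 109.8 + 29
Headway = 138.8 s

138.8


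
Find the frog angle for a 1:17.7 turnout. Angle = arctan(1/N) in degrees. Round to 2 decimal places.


1/N = 1/17.7 = 0.056497
angle = arctan(0.056497) = 0.056437 rad
angle = 0.056437 * 180/pi = 3.23 degrees

3.23


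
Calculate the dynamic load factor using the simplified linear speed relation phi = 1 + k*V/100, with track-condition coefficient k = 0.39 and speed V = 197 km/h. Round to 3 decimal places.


phi = 1 + k * V / 100
phi = 1 + 0.39 * 197 / 100
phi = 1 + 0.7683
phi = 1.768

1.768


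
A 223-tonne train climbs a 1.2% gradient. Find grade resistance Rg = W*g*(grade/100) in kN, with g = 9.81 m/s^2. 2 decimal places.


Rg = W * 9.81 * grade / 100
Rg = 223 * 9.81 * 1.2 / 100
Rg = 2187.63 * 0.012
Rg = 26.25 kN

26.25


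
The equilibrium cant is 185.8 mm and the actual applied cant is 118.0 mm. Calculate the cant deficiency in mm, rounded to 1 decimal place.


Cant deficiency = equilibrium cant - actual cant
CD = 185.8 - 118.0
CD = 67.8 mm

67.8


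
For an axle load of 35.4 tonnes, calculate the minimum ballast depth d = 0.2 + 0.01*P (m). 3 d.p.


d = 0.2 + 0.01 * 35.4
d = 0.2 + 0.354
d = 0.554 m

0.554


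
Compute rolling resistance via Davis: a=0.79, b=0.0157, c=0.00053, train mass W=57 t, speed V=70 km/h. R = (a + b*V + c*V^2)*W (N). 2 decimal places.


b*V = 0.0157 * 70 = 1.099
c*V^2 = 0.00053 * 4900 = 2.597
R_per_t = 0.79 + 1.099 + 2.597 = 4.486 N/t
R_total = 4.486 * 57 = 255.70 N

255.70


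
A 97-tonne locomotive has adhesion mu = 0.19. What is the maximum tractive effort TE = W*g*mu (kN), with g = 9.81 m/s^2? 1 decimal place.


TE_max = W * g * mu
TE_max = 97 * 9.81 * 0.19
TE_max = 951.57 * 0.19
TE_max = 180.8 kN

180.8


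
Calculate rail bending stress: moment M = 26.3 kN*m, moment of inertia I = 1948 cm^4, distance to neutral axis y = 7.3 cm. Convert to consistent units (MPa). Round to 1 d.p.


Convert units:
M = 26.3 kN*m = 26300000 N*mm
y = 7.3 cm = 73 mm
I = 1948 cm^4 = 19480000 mm^4
sigma = 26300000 * 73 / 19480000
sigma = 98.6 MPa

98.6


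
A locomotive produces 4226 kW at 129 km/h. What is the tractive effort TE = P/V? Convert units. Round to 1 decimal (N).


Convert: P = 4226 kW = 4226000 W
V = 129 / 3.6 = 35.8333 m/s
TE = 4226000 / 35.8333
TE = 117934.9 N

117934.9


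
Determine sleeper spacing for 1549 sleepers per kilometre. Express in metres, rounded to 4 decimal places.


Spacing = 1000 m / number of sleepers
Spacing = 1000 / 1549
Spacing = 0.6456 m

0.6456


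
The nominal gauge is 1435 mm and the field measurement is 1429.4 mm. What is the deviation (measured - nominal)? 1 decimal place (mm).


Deviation = measured - nominal
Deviation = 1429.4 - 1435
Deviation = -5.6 mm

-5.6


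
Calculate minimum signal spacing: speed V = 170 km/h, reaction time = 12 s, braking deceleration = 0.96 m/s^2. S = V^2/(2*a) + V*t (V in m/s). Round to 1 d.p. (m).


V = 170 / 3.6 = 47.2222 m/s
Braking distance = 47.2222^2 / (2*0.96) = 1161.4262 m
Sighting distance = 47.2222 * 12 = 566.6667 m
S = 1161.4262 + 566.6667 = 1728.1 m

1728.1


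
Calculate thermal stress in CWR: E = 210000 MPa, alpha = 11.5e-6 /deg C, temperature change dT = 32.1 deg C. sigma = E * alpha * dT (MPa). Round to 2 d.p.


sigma = E * alpha * dT
sigma = 210000 * 11.5e-6 * 32.1
sigma = 2.415 * 32.1
sigma = 77.52 MPa

77.52


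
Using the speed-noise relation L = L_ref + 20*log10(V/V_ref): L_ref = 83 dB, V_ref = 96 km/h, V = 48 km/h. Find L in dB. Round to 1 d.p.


V/V_ref = 48 / 96 = 0.5
log10(0.5) = -0.30103
20 * -0.30103 = -6.0206
L = 83 + -6.0206 = 77.0 dB

77.0


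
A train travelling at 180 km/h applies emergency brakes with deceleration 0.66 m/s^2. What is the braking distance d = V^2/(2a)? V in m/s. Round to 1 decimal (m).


Convert speed: V = 180 / 3.6 = 50.0 m/s
V^2 = 2500.0
d = 2500.0 / (2 * 0.66)
d = 2500.0 / 1.32
d = 1893.9 m

1893.9


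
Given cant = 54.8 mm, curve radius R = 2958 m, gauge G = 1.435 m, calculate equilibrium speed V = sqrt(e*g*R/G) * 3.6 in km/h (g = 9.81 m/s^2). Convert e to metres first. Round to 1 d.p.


Convert cant: e = 54.8 mm = 0.0548 m
V_ms = sqrt(0.0548 * 9.81 * 2958 / 1.435)
V_ms = sqrt(1108.143069) = 33.2888 m/s
V = 33.2888 * 3.6 = 119.8 km/h

119.8


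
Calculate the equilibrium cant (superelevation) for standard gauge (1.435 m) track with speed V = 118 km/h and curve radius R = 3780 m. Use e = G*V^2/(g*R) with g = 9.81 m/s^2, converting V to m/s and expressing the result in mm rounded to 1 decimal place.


Convert speed: V = 118 / 3.6 = 32.7778 m/s
Apply formula: e = 1.435 * 32.7778^2 / (9.81 * 3780)
e = 1.435 * 1074.3827 / 37081.8
e = 0.041577 m = 41.6 mm

41.6


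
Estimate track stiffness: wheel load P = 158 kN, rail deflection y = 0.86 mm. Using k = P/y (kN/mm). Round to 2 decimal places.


Track stiffness k = P / y
k = 158 / 0.86
k = 183.72 kN/mm

183.72


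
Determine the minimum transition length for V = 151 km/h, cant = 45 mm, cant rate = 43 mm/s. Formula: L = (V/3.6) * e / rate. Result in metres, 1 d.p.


Convert speed: V = 151 / 3.6 = 41.9444 m/s
L = 41.9444 * 45 / 43
L = 1887.5 / 43
L = 43.9 m

43.9


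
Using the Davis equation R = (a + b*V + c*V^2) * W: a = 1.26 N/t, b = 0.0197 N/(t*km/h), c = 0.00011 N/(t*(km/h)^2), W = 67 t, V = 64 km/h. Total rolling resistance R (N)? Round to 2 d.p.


b*V = 0.0197 * 64 = 1.2608
c*V^2 = 0.00011 * 4096 = 0.45056
R_per_t = 1.26 + 1.2608 + 0.45056 = 2.97136 N/t
R_total = 2.97136 * 67 = 199.08 N

199.08


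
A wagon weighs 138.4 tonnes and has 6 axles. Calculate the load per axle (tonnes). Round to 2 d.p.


Load per axle = total weight / number of axles
Load = 138.4 / 6
Load = 23.07 tonnes

23.07


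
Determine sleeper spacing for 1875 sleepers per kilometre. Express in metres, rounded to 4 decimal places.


Spacing = 1000 m / number of sleepers
Spacing = 1000 / 1875
Spacing = 0.5333 m

0.5333


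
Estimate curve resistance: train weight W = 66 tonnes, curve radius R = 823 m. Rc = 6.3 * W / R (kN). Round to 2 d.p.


Rc = 6.3 * W / R
Rc = 6.3 * 66 / 823
Rc = 415.8 / 823
Rc = 0.51 kN

0.51


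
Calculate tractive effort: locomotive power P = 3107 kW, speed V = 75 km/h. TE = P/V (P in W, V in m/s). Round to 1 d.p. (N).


Convert: P = 3107 kW = 3107000 W
V = 75 / 3.6 = 20.8333 m/s
TE = 3107000 / 20.8333
TE = 149136.0 N

149136.0


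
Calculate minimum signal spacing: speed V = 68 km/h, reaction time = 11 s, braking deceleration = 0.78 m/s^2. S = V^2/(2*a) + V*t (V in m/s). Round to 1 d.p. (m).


V = 68 / 3.6 = 18.8889 m/s
Braking distance = 18.8889^2 / (2*0.78) = 228.7116 m
Sighting distance = 18.8889 * 11 = 207.7778 m
S = 228.7116 + 207.7778 = 436.5 m

436.5


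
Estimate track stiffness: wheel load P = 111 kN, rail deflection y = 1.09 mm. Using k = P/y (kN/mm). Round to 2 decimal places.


Track stiffness k = P / y
k = 111 / 1.09
k = 101.83 kN/mm

101.83


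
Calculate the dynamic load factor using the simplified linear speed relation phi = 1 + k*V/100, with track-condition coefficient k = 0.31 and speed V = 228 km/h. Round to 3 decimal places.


phi = 1 + k * V / 100
phi = 1 + 0.31 * 228 / 100
phi = 1 + 0.7068
phi = 1.707

1.707


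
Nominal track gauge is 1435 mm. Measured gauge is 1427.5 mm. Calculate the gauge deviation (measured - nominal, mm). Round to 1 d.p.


Deviation = measured - nominal
Deviation = 1427.5 - 1435
Deviation = -7.5 mm

-7.5


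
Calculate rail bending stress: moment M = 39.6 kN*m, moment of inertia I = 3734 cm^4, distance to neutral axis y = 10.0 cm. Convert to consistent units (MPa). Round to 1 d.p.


Convert units:
M = 39.6 kN*m = 39600000 N*mm
y = 10.0 cm = 100 mm
I = 3734 cm^4 = 37340000 mm^4
sigma = 39600000 * 100 / 37340000
sigma = 106.1 MPa

106.1


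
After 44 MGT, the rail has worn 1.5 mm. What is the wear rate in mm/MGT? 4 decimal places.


Wear rate = total wear / cumulative tonnage
Rate = 1.5 / 44
Rate = 0.0341 mm/MGT

0.0341


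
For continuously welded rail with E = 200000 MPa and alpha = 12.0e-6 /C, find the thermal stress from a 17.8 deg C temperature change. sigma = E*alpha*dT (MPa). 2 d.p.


sigma = E * alpha * dT
sigma = 200000 * 12.0e-6 * 17.8
sigma = 2.4 * 17.8
sigma = 42.72 MPa

42.72


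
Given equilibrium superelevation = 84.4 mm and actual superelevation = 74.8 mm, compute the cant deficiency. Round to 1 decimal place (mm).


Cant deficiency = equilibrium cant - actual cant
CD = 84.4 - 74.8
CD = 9.6 mm

9.6


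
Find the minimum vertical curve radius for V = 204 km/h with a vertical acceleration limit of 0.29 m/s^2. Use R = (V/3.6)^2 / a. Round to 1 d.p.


Convert speed: V = 204 / 3.6 = 56.6667 m/s
V^2 = 3211.1111 m^2/s^2
R_v = 3211.1111 / 0.29
R_v = 11072.8 m

11072.8


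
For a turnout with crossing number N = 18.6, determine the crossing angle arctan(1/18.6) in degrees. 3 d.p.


1/N = 1/18.6 = 0.053763
angle = arctan(0.053763) = 0.053712 rad
angle = 0.053712 * 180/pi = 3.077 degrees

3.077


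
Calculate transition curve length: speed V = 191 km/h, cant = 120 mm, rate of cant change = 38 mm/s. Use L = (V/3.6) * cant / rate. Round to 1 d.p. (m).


Convert speed: V = 191 / 3.6 = 53.0556 m/s
L = 53.0556 * 120 / 38
L = 6366.6667 / 38
L = 167.5 m

167.5


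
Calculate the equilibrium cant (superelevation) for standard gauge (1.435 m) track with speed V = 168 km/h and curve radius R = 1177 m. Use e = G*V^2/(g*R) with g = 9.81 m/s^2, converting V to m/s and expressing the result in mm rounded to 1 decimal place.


Convert speed: V = 168 / 3.6 = 46.6667 m/s
Apply formula: e = 1.435 * 46.6667^2 / (9.81 * 1177)
e = 1.435 * 2177.7778 / 11546.37
e = 0.270657 m = 270.7 mm

270.7


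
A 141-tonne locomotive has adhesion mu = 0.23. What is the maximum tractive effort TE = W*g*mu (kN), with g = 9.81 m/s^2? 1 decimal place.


TE_max = W * g * mu
TE_max = 141 * 9.81 * 0.23
TE_max = 1383.21 * 0.23
TE_max = 318.1 kN

318.1


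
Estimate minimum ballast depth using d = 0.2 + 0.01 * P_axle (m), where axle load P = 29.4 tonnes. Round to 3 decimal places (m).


d = 0.2 + 0.01 * 29.4
d = 0.2 + 0.294
d = 0.494 m

0.494


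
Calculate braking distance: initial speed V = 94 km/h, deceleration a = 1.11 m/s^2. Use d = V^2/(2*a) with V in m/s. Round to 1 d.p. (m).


Convert speed: V = 94 / 3.6 = 26.1111 m/s
V^2 = 681.7901
d = 681.7901 / (2 * 1.11)
d = 681.7901 / 2.22
d = 307.1 m

307.1


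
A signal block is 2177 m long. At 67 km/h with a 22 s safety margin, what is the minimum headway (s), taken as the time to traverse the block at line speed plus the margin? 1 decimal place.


V = 67 / 3.6 = 18.6111 m/s
Block traversal time = 2177 / 18.6111 = 116.9731 s
Headway = 116.9731 + 22
Headway = 139.0 s

139.0


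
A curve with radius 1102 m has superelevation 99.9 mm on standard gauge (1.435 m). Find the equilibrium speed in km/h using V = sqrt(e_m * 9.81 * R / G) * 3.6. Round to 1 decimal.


Convert cant: e = 99.9 mm = 0.0999 m
V_ms = sqrt(0.0999 * 9.81 * 1102 / 1.435)
V_ms = sqrt(752.599957) = 27.4336 m/s
V = 27.4336 * 3.6 = 98.8 km/h

98.8


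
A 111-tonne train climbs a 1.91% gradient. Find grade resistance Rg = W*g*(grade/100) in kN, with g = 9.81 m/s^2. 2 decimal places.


Rg = W * 9.81 * grade / 100
Rg = 111 * 9.81 * 1.91 / 100
Rg = 1088.91 * 0.0191
Rg = 20.80 kN

20.80


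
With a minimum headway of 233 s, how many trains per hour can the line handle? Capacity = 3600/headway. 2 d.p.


Capacity = 3600 / headway
Capacity = 3600 / 233
Capacity = 15.45 trains/hour

15.45


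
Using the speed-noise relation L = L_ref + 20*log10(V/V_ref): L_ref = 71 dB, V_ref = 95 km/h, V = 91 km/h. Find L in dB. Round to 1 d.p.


V/V_ref = 91 / 95 = 0.957895
log10(0.957895) = -0.018682
20 * -0.018682 = -0.3736
L = 71 + -0.3736 = 70.6 dB

70.6


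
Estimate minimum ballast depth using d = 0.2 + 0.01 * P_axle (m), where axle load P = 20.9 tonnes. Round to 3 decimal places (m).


d = 0.2 + 0.01 * 20.9
d = 0.2 + 0.209
d = 0.409 m

0.409


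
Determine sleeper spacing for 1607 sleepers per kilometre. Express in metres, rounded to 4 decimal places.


Spacing = 1000 m / number of sleepers
Spacing = 1000 / 1607
Spacing = 0.6223 m

0.6223


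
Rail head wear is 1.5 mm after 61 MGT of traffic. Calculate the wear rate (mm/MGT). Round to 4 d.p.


Wear rate = total wear / cumulative tonnage
Rate = 1.5 / 61
Rate = 0.0246 mm/MGT

0.0246


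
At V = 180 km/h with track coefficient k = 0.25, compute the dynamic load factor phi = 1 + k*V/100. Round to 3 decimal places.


phi = 1 + k * V / 100
phi = 1 + 0.25 * 180 / 100
phi = 1 + 0.45
phi = 1.450

1.450


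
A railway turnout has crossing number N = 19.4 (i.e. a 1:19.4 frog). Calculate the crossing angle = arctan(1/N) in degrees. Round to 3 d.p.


1/N = 1/19.4 = 0.051546
angle = arctan(0.051546) = 0.051501 rad
angle = 0.051501 * 180/pi = 2.951 degrees

2.951


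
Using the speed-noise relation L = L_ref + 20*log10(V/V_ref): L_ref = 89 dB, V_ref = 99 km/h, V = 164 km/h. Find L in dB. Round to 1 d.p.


V/V_ref = 164 / 99 = 1.656566
log10(1.656566) = 0.219209
20 * 0.219209 = 4.3842
L = 89 + 4.3842 = 93.4 dB

93.4
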